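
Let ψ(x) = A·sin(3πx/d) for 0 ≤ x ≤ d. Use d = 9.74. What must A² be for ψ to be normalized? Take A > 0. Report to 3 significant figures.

We need A² ∫|f|² dx = 1, taking the integral from 0 to d.
With ∫₀^d sin²(nπx/d) dx = d/2, ∫|ψ|² dx = A²·(d/2).
Hence A² = 1/[d/2].
Plugging in d = 9.74 yields A = 0.4531.

A^2 ≈ 0.205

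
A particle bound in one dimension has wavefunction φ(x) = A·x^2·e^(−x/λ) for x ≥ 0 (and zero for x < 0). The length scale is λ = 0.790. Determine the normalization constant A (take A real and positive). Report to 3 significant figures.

A ≈ 2.08

The normalization condition is ∫|φ|² dx = 1 from 0 to ∞.
With ∫₀^∞ x^4 e^(−αx) dx = 4!/α^5, ∫|φ|² dx = A²·(3·λ^5/4).
Plugging in λ = 0.790 yields A = 2.082.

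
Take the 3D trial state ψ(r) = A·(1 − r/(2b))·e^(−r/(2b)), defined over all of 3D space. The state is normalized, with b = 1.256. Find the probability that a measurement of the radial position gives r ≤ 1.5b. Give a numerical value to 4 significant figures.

P ≈ 0.04995

P = ∫ |ψ|² 4πr² dr over r ≤ 1.5b.
A² is fixed by ∫₀^∞ 4πr²|ψ|² dr = 1, i.e. A² = (8·π·b^3)^(−1).
In terms of u = r/b (A², 4π and the length scale all cancel between numerator and denominator), P = [∫_{0}^{1.5} u^2·(1 - u/2)^2·e^(-u) du] / [∫_{0}^{∞} u^2·(1 - u/2)^2·e^(-u) du].
Using ∫ u^2·(1 - u/2)^2·e^(-u) du = -(u^4/4 + u^2 + 2·u + 2)·e^(-u), the numerator is 2 - 545·e^(-3/2)/64 and the denominator is 2.
The region integral divided by the full integral gives P = 0.049954.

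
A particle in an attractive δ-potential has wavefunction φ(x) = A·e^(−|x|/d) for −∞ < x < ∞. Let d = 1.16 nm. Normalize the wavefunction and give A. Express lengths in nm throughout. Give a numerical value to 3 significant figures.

A ≈ 0.928 nm^(-1/2)

The normalization condition is ∫|φ|² dx = 1 from −∞ to ∞.
Recall ∫₀^∞ x^m e^(−x/β) dx = m!·β^(m+1), carrying out the integral gives A² · d.
Hence A² = 1/[d].
Plugging in d = 1.16 yields A = 0.9285.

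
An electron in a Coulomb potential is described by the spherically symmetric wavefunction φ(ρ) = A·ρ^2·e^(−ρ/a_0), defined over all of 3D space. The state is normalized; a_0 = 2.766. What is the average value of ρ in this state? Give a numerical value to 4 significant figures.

⟨ρ⟩ ≈ 9.681

The expectation value is the |φ|²-weighted average of ρ: ∫ ρ|φ|² 4πρ² dρ.
Since the A² factors cancel between numerator and denominator, ⟨ρ⟩ = 7·a_0/2.
With a_0 = 2.766, ⟨ρ⟩ = 9.6810.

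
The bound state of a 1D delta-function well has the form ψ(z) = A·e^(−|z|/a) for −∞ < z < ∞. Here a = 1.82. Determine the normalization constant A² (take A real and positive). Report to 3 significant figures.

A^2 ≈ 0.549

Require ∫ |ψ|² dz = 1 over the whole domain.
Recall ∫₀^∞ z^m e^(−z/β) dz = m!·β^(m+1), ∫|ψ|² dz = A²·(a).
So A² = (a)^(−1).
Plugging in a = 1.82 yields A = 0.7412.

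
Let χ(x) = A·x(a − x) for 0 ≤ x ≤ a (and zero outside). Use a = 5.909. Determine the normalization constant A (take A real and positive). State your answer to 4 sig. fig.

A ≈ 0.06453

We need A² ∫|f|² dx = 1, taking the integral from 0 to a.
Expanding the polynomial and integrating term by term, the integral (without the A² prefactor) comes out to a^5/30.
Hence A² = 1/[a^5/30].
With a = 5.909: A² = 0.0041644 and A = 0.064532.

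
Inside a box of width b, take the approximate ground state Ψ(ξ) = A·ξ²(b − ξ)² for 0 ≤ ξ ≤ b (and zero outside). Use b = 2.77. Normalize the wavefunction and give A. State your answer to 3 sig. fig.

A ≈ 0.256

The normalization condition is ∫|Ψ|² dξ = 1 from 0 to b.
Expanding the polynomial and integrating term by term, with Ψ = A·ξ²(b − ξ)², the integral evaluates to A²·[b^9/630].
Hence A² = 1/[b^9/630].
Substituting b = 2.77 gives A² = 0.06562, so A = 0.2562.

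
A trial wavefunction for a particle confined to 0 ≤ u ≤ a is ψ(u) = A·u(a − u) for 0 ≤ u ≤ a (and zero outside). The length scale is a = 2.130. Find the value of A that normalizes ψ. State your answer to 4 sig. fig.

The normalization condition is ∫|ψ|² du = 1 from 0 to a.
Expanding the polynomial and integrating term by term, carrying out the integral gives A² · a^5/30.
Setting this equal to 1 gives A² = 1/(a^5/30).
Plugging in a = 2.130 yields A = 0.82720.

A ≈ 0.8272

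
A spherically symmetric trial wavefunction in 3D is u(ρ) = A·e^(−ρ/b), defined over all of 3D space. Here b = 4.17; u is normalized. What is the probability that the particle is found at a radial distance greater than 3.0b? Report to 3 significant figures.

With dV = 4πρ²dρ, the probability is ∫|u|² dV over ρ > 3.0b.
A² is fixed by ∫₀^∞ 4πρ²|u|² dρ = 1, i.e. A² = (π·b^3)^(−1).
Let t = ρ/b; then A², 4π and the length scale all cancel, so P = ∫_{3.0}^{∞} t^2·e^(-2·t) dt ÷ ∫_{0}^{∞} t^2·e^(-2·t) dt.
With ∫ t^2·e^(-2·t) dt = -(2·t^2 + 2·t + 1)·e^(-2·t)/4 + C, the region integral is 25·e^(-6)/4 and the full one is 1/4.
Taking the ratio yields P = 0.06197.

P ≈ 0.0620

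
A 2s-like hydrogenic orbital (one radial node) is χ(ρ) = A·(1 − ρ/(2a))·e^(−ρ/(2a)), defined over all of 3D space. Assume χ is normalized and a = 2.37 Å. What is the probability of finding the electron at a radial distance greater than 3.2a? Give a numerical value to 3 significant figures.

P ≈ 0.914

Integrate the radial probability density 4πρ²|χ|² over ρ > 3.2a.
A² is fixed by ∫₀^∞ 4πρ²|χ|² dρ = 1, i.e. A² = (8·π·a^3)^(−1).
In terms of u = ρ/a (A², 4π and the length scale all cancel between numerator and denominator), P = [∫_{3.2}^{∞} u^2·(1 - u/2)^2·e^(-u) du] / [∫_{0}^{∞} u^2·(1 - u/2)^2·e^(-u) du].
With ∫ u^2·(1 - u/2)^2·e^(-u) du = -(u^4/4 + u^2 + 2·u + 2)·e^(-u) + C, the region integral is ≈ 1.8284 and the full one is 2.
Taking the ratio yields P = 0.9142.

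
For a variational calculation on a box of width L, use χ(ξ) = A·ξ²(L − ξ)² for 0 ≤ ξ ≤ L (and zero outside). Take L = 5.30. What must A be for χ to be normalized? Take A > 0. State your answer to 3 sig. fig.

A ≈ 0.0138

The normalization condition is ∫|χ|² dξ = 1 from 0 to L.
Expanding the polynomial and integrating term by term, ∫|χ|² dξ = A²·(L^9/630).
Setting this equal to 1 gives A² = 1/(L^9/630).
With L = 5.30: A² = 0.0001909 and A = 0.01382.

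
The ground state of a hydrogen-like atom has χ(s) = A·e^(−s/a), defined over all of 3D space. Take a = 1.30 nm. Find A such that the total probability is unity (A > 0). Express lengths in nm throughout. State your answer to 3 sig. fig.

We need A² ∫|f|² 4πs² ds = 1, taking the integral from 0 to ∞.
(Spherical symmetry: dV = 4πs² ds.)
Using ∫₀^∞ sⁿ e^(−αs) ds = n!/αⁿ⁺¹, with χ = A·e^(−s/a), the integral evaluates to A²·[π·a^3].
Substituting a = 1.30 gives A² = 0.1449, so A = 0.3806.

A ≈ 0.381 nm^(-3/2)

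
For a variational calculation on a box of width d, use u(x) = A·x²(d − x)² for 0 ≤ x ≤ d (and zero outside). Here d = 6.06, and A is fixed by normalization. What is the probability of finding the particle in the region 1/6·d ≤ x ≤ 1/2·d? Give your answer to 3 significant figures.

P ≈ 0.491

P = ∫_{1/6·d}^{1/2·d} |u(x)|² dx.
Since A² = 1/(d^9/630), this is the region integral divided by the full normalization integral.
Substituting t = x/d, A² and the length scale cancel in the ratio: P = ∫_{1/6}^{1/2} t^4·(1 - t)^4 dt / ∫_{0}^{1} t^4·(1 - t)^4 dt.
An antiderivative of t^4·(1 - t)^4 is t^5·(70·t^4 - 315·t^3 + 540·t^2 - 420·t + 126)/630; evaluating from 1/6 to 1/2 gives ≈ 0.00077944, while the full integral is 1/630.
Evaluating gives P = 0.4910.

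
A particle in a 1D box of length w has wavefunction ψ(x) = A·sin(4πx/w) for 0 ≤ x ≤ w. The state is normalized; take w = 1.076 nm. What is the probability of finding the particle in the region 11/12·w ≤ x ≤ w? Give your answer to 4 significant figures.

P ≈ 0.04888

|ψ|² is the probability density, so P = ∫_{11/12·w}^{w} |ψ|² dx.
The normalization integral ∫|ψ|²dx over the whole domain equals w/2·A², and A² cancels in the ratio.
Let u = x/w; then A² and the length scale cancel, so P = ∫_{11/12}^{1} sin(4·π·u)^2 du ÷ ∫_{0}^{1} sin(4·π·u)^2 du.
With ∫ sin(4·π·u)^2 du = u/2 - sin(4·π·u)·cos(4·π·u)/(8·π) + C, the region integral is -√(3)/(32·π) + 1/24 and the full one is 1/2.
Taking the ratio, P = (-√(3)/16 + π/12)/π.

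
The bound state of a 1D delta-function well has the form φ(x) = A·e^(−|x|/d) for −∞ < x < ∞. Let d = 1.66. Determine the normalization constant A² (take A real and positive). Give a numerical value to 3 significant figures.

A^2 ≈ 0.602

We need A² ∫|f|² dx = 1, taking the integral from −∞ to ∞.
Recall ∫₀^∞ x^m e^(−x/β) dx = m!·β^(m+1), the integral (without the A² prefactor) comes out to d.
Hence A² = 1/[d].
Plugging in d = 1.66 yields A = 0.7762.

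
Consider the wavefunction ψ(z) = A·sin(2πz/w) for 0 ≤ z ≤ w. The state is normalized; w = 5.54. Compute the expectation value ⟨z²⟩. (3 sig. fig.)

⟨z^2⟩ ≈ 9.84

The expectation value is the |ψ|²-weighted average of z^2: ∫ z^2|ψ|² dz.
The ratio of the moment integral to the normalization integral gives ⟨z²⟩ = -w^2/(8·π^2) + w^2/3.
Putting w = 5.54 gives 9.842.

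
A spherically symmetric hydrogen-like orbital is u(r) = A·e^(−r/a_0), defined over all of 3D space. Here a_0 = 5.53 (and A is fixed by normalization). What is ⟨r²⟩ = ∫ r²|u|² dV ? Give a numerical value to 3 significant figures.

⟨r^2⟩ ≈ 91.7

⟨r²⟩ = ∫ r^2 |u|² 4πr² dr over the full domain.
Evaluating both integrals, ⟨r²⟩ = 3·a_0^2.
With a_0 = 5.53, ⟨r^2⟩ = 91.74.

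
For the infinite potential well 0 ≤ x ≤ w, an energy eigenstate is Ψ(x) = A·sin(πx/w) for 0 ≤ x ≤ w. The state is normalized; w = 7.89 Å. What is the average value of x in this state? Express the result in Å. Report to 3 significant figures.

The expectation value is the |Ψ|²-weighted average of x: ∫ x|Ψ|² dx.
With ∫₀^w sin²(nπx/w) dx = w/2, the ratio of the moment integral to the normalization integral gives ⟨x⟩ = w/2.
With w = 7.89, ⟨x⟩ = 3.945.

⟨x⟩ ≈ 3.95 Å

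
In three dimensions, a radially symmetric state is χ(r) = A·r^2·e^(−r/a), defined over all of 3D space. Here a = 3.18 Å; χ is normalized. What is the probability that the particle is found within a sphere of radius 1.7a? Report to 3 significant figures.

Integrate the radial probability density 4πr²|χ|² over r ≤ 1.7a.
A² is fixed by ∫₀^∞ 4πr²|χ|² dr = 1, i.e. A² = (45·π·a^7/2)^(−1).
In terms of u = r/a (A², 4π and the length scale all cancel between numerator and denominator), P = [∫_{0}^{1.7} u^6·e^(-2·u) du] / [∫_{0}^{∞} u^6·e^(-2·u) du].
With ∫ u^6·e^(-2·u) du = -(4·u^6 + 12·u^5 + 30·u^4 + 60·u^3 + 90·u^2 + 90·u + 45)·e^(-2·u)/8 + C, the region integral is ≈ 0.32542 and the full one is 45/8.
Taking the ratio yields P = 0.05785.

P ≈ 0.0579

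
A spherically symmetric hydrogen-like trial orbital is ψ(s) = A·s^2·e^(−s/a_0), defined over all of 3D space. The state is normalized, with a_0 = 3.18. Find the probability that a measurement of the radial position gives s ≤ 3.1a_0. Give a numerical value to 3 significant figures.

With dV = 4πs²ds, the probability is ∫|ψ|² dV over s ≤ 3.1a_0.
A² is fixed by ∫₀^∞ 4πs²|ψ|² ds = 1, i.e. A² = (45·π·a_0^7/2)^(−1).
Let u = s/a_0; then A², 4π and the length scale all cancel, so P = ∫_{0}^{3.1} u^6·e^(-2·u) du ÷ ∫_{0}^{∞} u^6·e^(-2·u) du.
With ∫ u^6·e^(-2·u) du = -(4·u^6 + 12·u^5 + 30·u^4 + 60·u^3 + 90·u^2 + 90·u + 45)·e^(-2·u)/8 + C, the region integral is ≈ 2.3951 and the full one is 45/8.
Taking the ratio yields P = 0.4258.

P ≈ 0.426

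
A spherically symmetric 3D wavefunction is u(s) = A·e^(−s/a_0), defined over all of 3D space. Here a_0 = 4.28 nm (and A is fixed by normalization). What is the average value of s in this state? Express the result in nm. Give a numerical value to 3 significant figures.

By definition ⟨s⟩ = ∫ s |u(s)|² 4πs² ds.
The ratio of the moment integral to the normalization integral gives ⟨s⟩ = 3·a_0/2.
With a_0 = 4.28, ⟨s⟩ = 6.420.

⟨s⟩ ≈ 6.42 nm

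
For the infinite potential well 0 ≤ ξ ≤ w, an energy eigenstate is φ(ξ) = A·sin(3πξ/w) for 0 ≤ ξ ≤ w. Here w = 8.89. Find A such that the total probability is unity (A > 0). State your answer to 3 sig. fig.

A ≈ 0.474

We need A² ∫|f|² dξ = 1, taking the integral from 0 to w.
With ∫₀^w sin²(nπξ/w) dξ = w/2, ∫|φ|² dξ = A²·(w/2).
So A² = (w/2)^(−1).
Plugging in w = 8.89 yields A = 0.4743.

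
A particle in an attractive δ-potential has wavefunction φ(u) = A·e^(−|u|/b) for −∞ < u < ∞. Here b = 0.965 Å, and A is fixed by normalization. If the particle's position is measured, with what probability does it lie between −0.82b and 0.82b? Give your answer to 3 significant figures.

The probability is P = ∫ |φ|² du over [−0.82b, 0.82b].
With A² fixed by ∫|φ|² = 1, i.e. A² = (b)^(−1), substitute and integrate.
Both integrals are even about u = 0, so only the u ≥ 0 halves are needed (the factors of 2 cancel). In terms of t = u/b (A² and the length scale cancel between numerator and denominator), P = [∫_{0}^{0.82} e^(-2·t) dt] / [∫_{0}^{∞} e^(-2·t) dt].
Using ∫ e^(-2·t) dt = -e^(-2·t)/2, the numerator is 1/2 - e^(-41/25)/2 and the denominator is 1/2.
The result is P = 0.8060.

P ≈ 0.806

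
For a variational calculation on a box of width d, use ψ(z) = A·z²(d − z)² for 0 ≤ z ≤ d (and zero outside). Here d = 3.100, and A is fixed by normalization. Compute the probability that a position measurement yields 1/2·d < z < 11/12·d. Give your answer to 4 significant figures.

The probability is P = ∫ |ψ|² dz over [1/2·d, 11/12·d].
Since A² = 1/(d^9/630), this is the region integral divided by the full normalization integral.
Substituting u = z/d, A² and the length scale cancel in the ratio: P = ∫_{1/2}^{11/12} u^4·(1 - u)^4 du / ∫_{0}^{1} u^4·(1 - u)^4 du.
With ∫ u^4·(1 - u)^4 du = u^5·(70·u^4 - 315·u^3 + 540·u^2 - 420·u + 126)/630 + C, the region integral is ≈ 0.000793048 and the full one is 1/630.
Evaluating gives P = 0.49962.

P ≈ 0.4996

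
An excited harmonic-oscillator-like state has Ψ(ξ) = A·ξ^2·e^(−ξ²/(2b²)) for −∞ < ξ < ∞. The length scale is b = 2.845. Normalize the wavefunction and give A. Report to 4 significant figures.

A ≈ 0.06353

Require ∫ |Ψ|² dξ = 1 over the whole domain.
Carrying out the integral gives A² · 3·√(π)·b^5/4.
Setting this equal to 1 gives A² = 1/(3·√(π)·b^5/4).
Substituting b = 2.845 gives A² = 0.0040360, so A = 0.063530.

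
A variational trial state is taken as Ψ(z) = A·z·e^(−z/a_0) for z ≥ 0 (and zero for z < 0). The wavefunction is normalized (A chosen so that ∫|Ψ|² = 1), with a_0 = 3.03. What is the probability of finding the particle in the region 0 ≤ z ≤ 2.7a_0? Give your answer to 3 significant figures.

P ≈ 0.905

|Ψ|² is the probability density, so P = ∫_{0}^{2.7a_0} |Ψ|² dz.
The normalization integral ∫|Ψ|²dz over the whole domain equals a_0^3/4·A², and A² cancels in the ratio.
Substituting u = z/a_0, A² and the length scale cancel in the ratio: P = ∫_{0}^{2.7} u^2·e^(-2·u) du / ∫_{0}^{∞} u^2·e^(-2·u) du.
An antiderivative of u^2·e^(-2·u) is -(2·u^2 + 2·u + 1)·e^(-2·u)/4; evaluating from 0 to 2.7 gives 1/4 - 1049·e^(-27/5)/200, while the full integral is 1/4.
Evaluating gives P = 0.9052.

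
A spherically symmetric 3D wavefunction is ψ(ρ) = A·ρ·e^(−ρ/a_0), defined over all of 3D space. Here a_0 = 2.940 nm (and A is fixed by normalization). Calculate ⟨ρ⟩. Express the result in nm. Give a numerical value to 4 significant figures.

⟨ρ⟩ ≈ 7.350 nm

⟨ρ⟩ = ∫ ρ |ψ|² 4πρ² dρ over the full domain.
Recall ∫₀^∞ ρ^m e^(−ρ/β) dρ = m!·β^(m+1), since the A² factors cancel between numerator and denominator, ⟨ρ⟩ = 5·a_0/2.
Putting a_0 = 2.940 gives 7.3500.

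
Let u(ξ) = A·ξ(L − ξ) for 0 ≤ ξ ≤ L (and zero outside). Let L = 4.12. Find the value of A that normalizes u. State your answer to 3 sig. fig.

A ≈ 0.159

Require ∫ |u|² dξ = 1 over the whole domain.
Carrying out the integral gives A² · L^5/30.
Hence A² = 1/[L^5/30].
With L = 4.12: A² = 0.02527 and A = 0.1590.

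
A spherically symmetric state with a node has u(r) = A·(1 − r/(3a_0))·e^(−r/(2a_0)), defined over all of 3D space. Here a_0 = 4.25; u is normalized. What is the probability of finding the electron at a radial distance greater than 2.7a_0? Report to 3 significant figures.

P = ∫ |u|² 4πr² dr over r > 2.7a_0.
A² is fixed by ∫₀^∞ 4πr²|u|² dr = 1, i.e. A² = (8·π·a_0^3/3)^(−1).
Let t = r/a_0; then A², 4π and the length scale all cancel, so P = ∫_{2.7}^{∞} t^2·(1 - t/3)^2·e^(-t) dt ÷ ∫_{0}^{∞} t^2·(1 - t/3)^2·e^(-t) dt.
With ∫ t^2·(1 - t/3)^2·e^(-t) dt = (-t^4 + 2·t^3 - 3·t^2 - 6·t - 6)·e^(-t)/9 + C, the region integral is ≈ 0.43197 and the full one is 2/3.
This evaluates to P = 0.6480.

P ≈ 0.648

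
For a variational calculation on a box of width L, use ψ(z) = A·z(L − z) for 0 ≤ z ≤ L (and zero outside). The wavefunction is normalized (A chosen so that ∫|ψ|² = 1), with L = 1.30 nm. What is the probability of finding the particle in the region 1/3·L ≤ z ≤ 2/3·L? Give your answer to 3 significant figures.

|ψ|² is the probability density, so P = ∫_{1/3·L}^{2/3·L} |ψ|² dz.
The normalization integral ∫|ψ|²dz over the whole domain equals L^5/30·A², and A² cancels in the ratio.
Let u = z/L; then A² and the length scale cancel, so P = ∫_{1/3}^{2/3} u^2·(1 - u)^2 du ÷ ∫_{0}^{1} u^2·(1 - u)^2 du.
An antiderivative of u^2·(1 - u)^2 is u^3·(6·u^2 - 15·u + 10)/30; evaluating from 1/3 to 2/3 gives 47/2430, while the full integral is 1/30.
Evaluating gives P = 47/81.

P ≈ 0.580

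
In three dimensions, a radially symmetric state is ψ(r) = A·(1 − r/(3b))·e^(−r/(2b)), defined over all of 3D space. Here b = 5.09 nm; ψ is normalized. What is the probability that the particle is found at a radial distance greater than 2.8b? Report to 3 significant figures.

P = ∫ |ψ|² 4πr² dr over r > 2.8b.
A² is fixed by ∫₀^∞ 4πr²|ψ|² dr = 1, i.e. A² = (8·π·b^3/3)^(−1).
Substituting u = r/b, A², 4π and the length scale all cancel in the ratio: P = ∫_{2.8}^{∞} u^2·(1 - u/3)^2·e^(-u) du / ∫_{0}^{∞} u^2·(1 - u/3)^2·e^(-u) du.
Using ∫ u^2·(1 - u/3)^2·e^(-u) du = (-u^4 + 2·u^3 - 3·u^2 - 6·u - 6)·e^(-u)/9, the numerator is ≈ 0.43163 and the denominator is 2/3.
The region integral divided by the full integral gives P = 0.6474.

P ≈ 0.647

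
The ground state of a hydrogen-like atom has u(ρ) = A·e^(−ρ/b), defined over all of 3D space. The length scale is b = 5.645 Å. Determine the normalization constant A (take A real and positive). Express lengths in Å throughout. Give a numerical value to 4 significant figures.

The normalization condition is ∫|u|² 4πρ² dρ = 1 from 0 to ∞.
In 3D with spherical symmetry the volume element is 4πρ² dρ.
Using ∫₀^∞ ρⁿ e^(−αρ) dρ = n!/αⁿ⁺¹, ∫|u|² 4πρ² dρ = A²·(π·b^3).
With b = 5.645: A² = 0.0017695 and A = 0.042066.

A ≈ 0.04207 Å^(-3/2)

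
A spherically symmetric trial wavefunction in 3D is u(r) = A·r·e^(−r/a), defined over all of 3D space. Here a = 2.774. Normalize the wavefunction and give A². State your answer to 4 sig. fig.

A^2 ≈ 0.0006459

We need A² ∫|f|² 4πr² dr = 1, taking the integral from 0 to ∞.
In 3D with spherical symmetry the volume element is 4πr² dr.
The integral (without the A² prefactor) comes out to 3·π·a^5.
Setting this equal to 1 gives A² = 1/(3·π·a^5).
With a = 2.774: A² = 0.00064595 and A = 0.025415.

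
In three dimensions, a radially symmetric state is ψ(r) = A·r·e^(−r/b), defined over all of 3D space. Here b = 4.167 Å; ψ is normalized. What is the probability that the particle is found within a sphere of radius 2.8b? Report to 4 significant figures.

With dV = 4πr²dr, the probability is ∫|ψ|² dV over r ≤ 2.8b.
A² is fixed by ∫₀^∞ 4πr²|ψ|² dr = 1, i.e. A² = (3·π·b^5)^(−1).
Let u = r/b; then A², 4π and the length scale all cancel, so P = ∫_{0}^{2.8} u^4·e^(-2·u) du ÷ ∫_{0}^{∞} u^4·e^(-2·u) du.
An antiderivative of u^4·e^(-2·u) is -(u^4/2 + u^3 + 3·u^2/2 + 3·u/2 + 3/4)·e^(-2·u); evaluating from 0 to 2.8 gives ≈ 0.493387, while the full integral is 3/4.
This evaluates to P = 0.65785.

P ≈ 0.6578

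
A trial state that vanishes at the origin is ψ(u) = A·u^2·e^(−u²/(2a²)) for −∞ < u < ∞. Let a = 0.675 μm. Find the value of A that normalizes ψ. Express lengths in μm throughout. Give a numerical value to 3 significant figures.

The normalization condition is ∫|ψ|² du = 1 from −∞ to ∞.
Carrying out the integral gives A² · 3·√(π)·a^5/4.
Hence A² = 1/[3·√(π)·a^5/4].
Substituting a = 0.675 gives A² = 5.368, so A = 2.317.

A ≈ 2.32 μm^(-5/2)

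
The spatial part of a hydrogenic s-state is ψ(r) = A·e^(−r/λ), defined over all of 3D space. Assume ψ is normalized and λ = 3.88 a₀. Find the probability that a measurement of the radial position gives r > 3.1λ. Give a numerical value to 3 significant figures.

P ≈ 0.0536

Integrate the radial probability density 4πr²|ψ|² over r > 3.1λ.
The full normalization integral is A²·[π·λ^3] = 1, fixing A².
Let u = r/λ; then A², 4π and the length scale all cancel, so P = ∫_{3.1}^{∞} u^2·e^(-2·u) du ÷ ∫_{0}^{∞} u^2·e^(-2·u) du.
Using ∫ u^2·e^(-2·u) du = -(2·u^2 + 2·u + 1)·e^(-2·u)/4, the numerator is 1321·e^(-31/5)/200 and the denominator is 1/4.
Taking the ratio yields P = 0.05362.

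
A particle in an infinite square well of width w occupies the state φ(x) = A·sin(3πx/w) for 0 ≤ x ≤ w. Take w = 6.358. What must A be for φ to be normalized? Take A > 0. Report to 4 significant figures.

The normalization condition is ∫|φ|² dx = 1 from 0 to w.
With ∫₀^w sin²(nπx/w) dx = w/2, the integral (without the A² prefactor) comes out to w/2.
Hence A² = 1/[w/2].
With w = 6.358: A² = 0.31456 and A = 0.56086.

A ≈ 0.5609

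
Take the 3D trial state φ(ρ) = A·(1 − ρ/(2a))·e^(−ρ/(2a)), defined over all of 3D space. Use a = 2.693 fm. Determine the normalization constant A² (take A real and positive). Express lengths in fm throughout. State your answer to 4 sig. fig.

Normalization requires ∫|φ|² 4πρ² dρ = 1, integrated from 0 to ∞.
(Spherical symmetry: dV = 4πρ² dρ.)
With ∫₀^∞ ρ^4 e^(−αρ) dρ = 4!/α^5, ∫|φ|² 4πρ² dρ = A²·(8·π·a^3).
With a = 2.693: A² = 0.0020373 and A = 0.045136.

A^2 ≈ 0.002037 fm^(-3)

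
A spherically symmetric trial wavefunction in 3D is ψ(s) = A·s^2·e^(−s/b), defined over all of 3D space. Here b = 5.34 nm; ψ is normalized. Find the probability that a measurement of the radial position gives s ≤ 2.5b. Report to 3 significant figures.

P = ∫ |ψ|² 4πs² ds over s ≤ 2.5b.
The full normalization integral is A²·[45·π·b^7/2] = 1, fixing A².
Let u = s/b; then A², 4π and the length scale all cancel, so P = ∫_{0}^{2.5} u^6·e^(-2·u) du ÷ ∫_{0}^{∞} u^6·e^(-2·u) du.
An antiderivative of u^6·e^(-2·u) is -(4·u^6 + 12·u^5 + 30·u^4 + 60·u^3 + 90·u^2 + 90·u + 45)·e^(-2·u)/8; evaluating from 0 to 2.5 gives ≈ 1.3377, while the full integral is 45/8.
Taking the ratio yields P = 0.2378.

P ≈ 0.238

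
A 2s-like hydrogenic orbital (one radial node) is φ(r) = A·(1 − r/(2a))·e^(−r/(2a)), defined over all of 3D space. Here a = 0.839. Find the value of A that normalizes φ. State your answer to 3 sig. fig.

Normalization requires ∫|φ|² 4πr² dr = 1, integrated from 0 to ∞.
The angular integral contributes 4π, leaving ∫₀^∞ r²|φ|² dr.
Recall ∫₀^∞ r^m e^(−r/β) dr = m!·β^(m+1), with φ = A·(1 − r/(2a))·e^(−r/(2a)), the integral evaluates to A²·[8·π·a^3].
So A² = (8·π·a^3)^(−1).
Plugging in a = 0.839 yields A = 0.2596.

A ≈ 0.260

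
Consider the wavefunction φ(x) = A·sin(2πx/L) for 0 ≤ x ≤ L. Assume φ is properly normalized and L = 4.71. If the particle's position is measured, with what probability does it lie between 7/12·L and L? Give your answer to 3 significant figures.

P ≈ 0.486

|φ|² is the probability density, so P = ∫_{7/12·L}^{L} |φ|² dx.
The normalization integral ∫|φ|²dx over the whole domain equals L/2·A², and A² cancels in the ratio.
Substituting u = x/L, A² and the length scale cancel in the ratio: P = ∫_{7/12}^{1} sin(2·π·u)^2 du / ∫_{0}^{1} sin(2·π·u)^2 du.
An antiderivative of sin(2·π·u)^2 is u/2 - sin(4·π·u)/(8·π); evaluating from 7/12 to 1 gives √(3)/(16·π) + 5/24, while the full integral is 1/2.
Evaluating gives P = √(3)/(8·π) + 5/12.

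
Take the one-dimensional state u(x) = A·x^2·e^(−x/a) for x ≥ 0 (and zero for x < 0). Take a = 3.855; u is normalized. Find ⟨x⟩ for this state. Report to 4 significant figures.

The expectation value is the |u|²-weighted average of x: ∫ x|u|² dx.
Since the A² factors cancel between numerator and denominator, ⟨x⟩ = 5·a/2.
With a = 3.855, ⟨x⟩ = 9.6375.

⟨x⟩ ≈ 9.638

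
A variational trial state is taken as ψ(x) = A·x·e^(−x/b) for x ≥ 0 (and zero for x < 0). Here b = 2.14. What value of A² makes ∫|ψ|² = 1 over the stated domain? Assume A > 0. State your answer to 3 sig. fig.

A^2 ≈ 0.408

Normalization requires ∫|ψ|² dx = 1, integrated from 0 to ∞.
With ∫₀^∞ x^2 e^(−αx) dx = 2!/α^3, ∫|ψ|² dx = A²·(b^3/4).
Setting this equal to 1 gives A² = 1/(b^3/4).
Substituting b = 2.14 gives A² = 0.4081, so A = 0.6389.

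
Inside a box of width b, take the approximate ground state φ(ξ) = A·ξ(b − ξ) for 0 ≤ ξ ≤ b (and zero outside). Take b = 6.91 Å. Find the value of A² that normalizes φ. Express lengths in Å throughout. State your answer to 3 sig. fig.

A^2 ≈ 0.00190 Å^(-5)

Require ∫ |φ|² dξ = 1 over the whole domain.
Expanding the polynomial and integrating term by term, the integral (without the A² prefactor) comes out to b^5/30.
Substituting b = 6.91 gives A² = 0.001904, so A = 0.04364.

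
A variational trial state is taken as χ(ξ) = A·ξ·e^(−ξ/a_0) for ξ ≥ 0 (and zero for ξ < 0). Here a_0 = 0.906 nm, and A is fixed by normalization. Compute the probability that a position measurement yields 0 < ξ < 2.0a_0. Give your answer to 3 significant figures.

P ≈ 0.762

The probability is P = ∫ |χ|² dξ over [0, 2.0a_0].
Since A² = 1/(a_0^3/4), this is the region integral divided by the full normalization integral.
Substituting u = ξ/a_0, A² and the length scale cancel in the ratio: P = ∫_{0}^{2.0} u^2·e^(-2·u) du / ∫_{0}^{∞} u^2·e^(-2·u) du.
An antiderivative of u^2·e^(-2·u) is -(2·u^2 + 2·u + 1)·e^(-2·u)/4; evaluating from 0 to 2.0 gives 1/4 - 13·e^(-4)/4, while the full integral is 1/4.
The result is P = 0.7619.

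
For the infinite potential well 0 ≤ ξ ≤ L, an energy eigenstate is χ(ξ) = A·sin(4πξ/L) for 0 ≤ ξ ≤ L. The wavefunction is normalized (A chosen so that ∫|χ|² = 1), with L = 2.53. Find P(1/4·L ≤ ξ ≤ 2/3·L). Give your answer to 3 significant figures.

The probability is P = ∫ |χ|² dξ over [1/4·L, 2/3·L].
Since A² = 1/(L/2), this is the region integral divided by the full normalization integral.
In terms of u = ξ/L (A² and the length scale cancel between numerator and denominator), P = [∫_{1/4}^{2/3} sin(4·π·u)^2 du] / [∫_{0}^{1} sin(4·π·u)^2 du].
With ∫ sin(4·π·u)^2 du = u/2 - sin(4·π·u)·cos(4·π·u)/(8·π) + C, the region integral is √(3)/(32·π) + 5/24 and the full one is 1/2.
The result is P = √(3)/(16·π) + 5/12.

P ≈ 0.451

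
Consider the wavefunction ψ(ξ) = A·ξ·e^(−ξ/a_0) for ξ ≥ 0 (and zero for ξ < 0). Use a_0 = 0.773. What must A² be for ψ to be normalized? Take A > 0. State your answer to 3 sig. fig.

A^2 ≈ 8.66

The normalization condition is ∫|ψ|² dξ = 1 from 0 to ∞.
Recall ∫₀^∞ ξ^m e^(−ξ/β) dξ = m!·β^(m+1), the integral (without the A² prefactor) comes out to a_0^3/4.
Hence A² = 1/[a_0^3/4].
With a_0 = 0.773: A² = 8.660 and A = 2.943.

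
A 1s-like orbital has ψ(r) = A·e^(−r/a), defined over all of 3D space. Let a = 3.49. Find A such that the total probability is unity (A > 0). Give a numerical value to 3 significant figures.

The normalization condition is ∫|ψ|² 4πr² dr = 1 from 0 to ∞.
With ∫₀^∞ r^2 e^(−αr) dr = 2!/α^3, the integral (without the A² prefactor) comes out to π·a^3.
Hence A² = 1/[π·a^3].
With a = 3.49: A² = 0.007488 and A = 0.08653.

A ≈ 0.0865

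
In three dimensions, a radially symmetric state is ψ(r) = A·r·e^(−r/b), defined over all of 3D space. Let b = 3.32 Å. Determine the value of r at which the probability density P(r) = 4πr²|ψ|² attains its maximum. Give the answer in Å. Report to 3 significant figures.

r ≈ 6.64 Å

Differentiate P(r) = 4πr²|ψ|² with respect to r and set to zero.
This gives r = 2·b.
With b = 3.32, the most probable radial distance is 6.640 Å.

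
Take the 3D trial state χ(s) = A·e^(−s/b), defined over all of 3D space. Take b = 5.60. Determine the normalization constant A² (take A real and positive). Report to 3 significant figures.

A^2 ≈ 0.00181

The normalization condition is ∫|χ|² 4πs² ds = 1 from 0 to ∞.
Using ∫₀^∞ sⁿ e^(−αs) ds = n!/αⁿ⁺¹, ∫|χ|² 4πs² ds = A²·(π·b^3).
Substituting b = 5.60 gives A² = 0.001813, so A = 0.04257.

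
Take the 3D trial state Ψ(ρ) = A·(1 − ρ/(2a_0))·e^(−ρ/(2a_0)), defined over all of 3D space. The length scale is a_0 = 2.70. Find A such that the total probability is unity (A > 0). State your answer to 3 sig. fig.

A ≈ 0.0450

The normalization condition is ∫|Ψ|² 4πρ² dρ = 1 from 0 to ∞.
The angular integral contributes 4π, leaving ∫₀^∞ ρ²|Ψ|² dρ.
With ∫₀^∞ ρ^4 e^(−αρ) dρ = 4!/α^5, ∫|Ψ|² 4πρ² dρ = A²·(8·π·a_0^3).
With a_0 = 2.70: A² = 0.002021 and A = 0.04496.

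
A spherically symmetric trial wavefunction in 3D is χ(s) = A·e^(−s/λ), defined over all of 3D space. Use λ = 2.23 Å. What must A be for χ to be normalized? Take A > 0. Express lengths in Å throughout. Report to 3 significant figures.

Normalization requires ∫|χ|² 4πs² ds = 1, integrated from 0 to ∞.
The angular integral contributes 4π, leaving ∫₀^∞ s²|χ|² ds.
With ∫₀^∞ s^2 e^(−αs) ds = 2!/α^3, with χ = A·e^(−s/λ), the integral evaluates to A²·[π·λ^3].
Hence A² = 1/[π·λ^3].
Substituting λ = 2.23 gives A² = 0.02870, so A = 0.1694.

A ≈ 0.169 Å^(-3/2)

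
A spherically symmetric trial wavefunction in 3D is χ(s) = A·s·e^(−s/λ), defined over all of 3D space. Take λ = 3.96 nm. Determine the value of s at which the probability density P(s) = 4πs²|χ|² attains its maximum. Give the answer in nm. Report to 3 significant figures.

Differentiate P(s) = 4πs²|χ|² with respect to s and set to zero.
Solving yields s = 2·λ.
With λ = 3.96, the most probable radial distance is 7.920 nm.

s ≈ 7.92 nm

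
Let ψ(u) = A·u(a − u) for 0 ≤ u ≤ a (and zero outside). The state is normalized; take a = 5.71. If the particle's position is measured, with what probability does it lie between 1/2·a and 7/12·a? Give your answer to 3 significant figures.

P ≈ 0.153

The probability is P = ∫ |ψ|² du over [1/2·a, 7/12·a].
With A² fixed by ∫|ψ|² = 1, i.e. A² = (a^5/30)^(−1), substitute and integrate.
Substituting t = u/a, A² and the length scale cancel in the ratio: P = ∫_{1/2}^{7/12} t^2·(1 - t)^2 dt / ∫_{0}^{1} t^2·(1 - t)^2 dt.
Using ∫ t^2·(1 - t)^2 dt = t^3·(6·t^2 - 15·t + 10)/30, the numerator is ≈ 0.0051127 and the denominator is 1/30.
Taking the ratio, P = 0.1534.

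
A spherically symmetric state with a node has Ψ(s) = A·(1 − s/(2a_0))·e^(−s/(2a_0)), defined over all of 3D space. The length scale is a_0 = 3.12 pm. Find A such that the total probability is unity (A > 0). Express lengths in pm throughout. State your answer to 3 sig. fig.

The normalization condition is ∫|Ψ|² 4πs² ds = 1 from 0 to ∞.
Recall ∫₀^∞ s^m e^(−s/β) ds = m!·β^(m+1), ∫|Ψ|² 4πs² ds = A²·(8·π·a_0^3).
Hence A² = 1/[8·π·a_0^3].
With a_0 = 3.12: A² = 0.001310 and A = 0.03619.

A ≈ 0.0362 pm^(-3/2)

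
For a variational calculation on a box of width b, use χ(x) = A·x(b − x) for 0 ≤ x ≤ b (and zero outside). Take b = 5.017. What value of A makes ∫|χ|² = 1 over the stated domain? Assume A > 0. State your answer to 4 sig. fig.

Require ∫ |χ|² dx = 1 over the whole domain.
Expanding the polynomial and integrating term by term, ∫|χ|² dx = A²·(b^5/30).
With b = 5.017: A² = 0.0094385 and A = 0.097152.

A ≈ 0.09715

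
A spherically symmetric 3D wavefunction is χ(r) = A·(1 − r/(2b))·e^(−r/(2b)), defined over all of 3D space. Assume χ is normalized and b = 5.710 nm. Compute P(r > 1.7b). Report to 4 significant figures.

P = ∫ |χ|² 4πr² dr over r > 1.7b.
Normalization gives A² = 1/(8·π·b^3).
Let u = r/b; then A², 4π and the length scale all cancel, so P = ∫_{1.7}^{∞} u^2·(1 - u/2)^2·e^(-u) du ÷ ∫_{0}^{∞} u^2·(1 - u/2)^2·e^(-u) du.
Using ∫ u^2·(1 - u/2)^2·e^(-u) du = -(u^4/4 + u^2 + 2·u + 2)·e^(-u), the numerator is ≈ 1.89589 and the denominator is 2.
The region integral divided by the full integral gives P = 0.94795.

P ≈ 0.9479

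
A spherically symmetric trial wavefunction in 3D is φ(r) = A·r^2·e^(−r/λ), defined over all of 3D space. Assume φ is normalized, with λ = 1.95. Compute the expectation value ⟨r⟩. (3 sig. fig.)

⟨r⟩ ≈ 6.83

The expectation value is the |φ|²-weighted average of r: ∫ r|φ|² 4πr² dr.
With ∫₀^∞ r^7 e^(−αr) dr = 7!/α^8, since the A² factors cancel between numerator and denominator, ⟨r⟩ = 7·λ/2.
With λ = 1.95, ⟨r⟩ = 6.825.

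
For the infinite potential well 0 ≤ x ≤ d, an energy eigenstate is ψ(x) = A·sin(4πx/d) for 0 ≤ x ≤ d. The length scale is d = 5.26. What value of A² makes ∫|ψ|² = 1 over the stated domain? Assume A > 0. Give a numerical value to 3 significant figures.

Normalization requires ∫|ψ|² dx = 1, integrated from 0 to d.
Carrying out the integral gives A² · d/2.
Plugging in d = 5.26 yields A = 0.6166.

A^2 ≈ 0.380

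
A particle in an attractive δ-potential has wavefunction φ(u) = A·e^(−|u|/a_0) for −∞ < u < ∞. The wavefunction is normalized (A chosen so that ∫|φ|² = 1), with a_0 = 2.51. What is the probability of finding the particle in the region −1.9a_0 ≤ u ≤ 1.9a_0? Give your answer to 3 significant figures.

P ≈ 0.978

The probability is P = ∫ |φ|² du over [−1.9a_0, 1.9a_0].
The normalization integral ∫|φ|²du over the whole domain equals a_0·A², and A² cancels in the ratio.
By symmetry take twice the u ≥ 0 contribution in numerator and denominator; the 2's cancel. Substituting t = u/a_0, A² and the length scale cancel in the ratio: P = ∫_{0}^{1.9} e^(-2·t) dt / ∫_{0}^{∞} e^(-2·t) dt.
An antiderivative of e^(-2·t) is -e^(-2·t)/2; evaluating from 0 to 1.9 gives 1/2 - e^(-19/5)/2, while the full integral is 1/2.
This works out to P = 0.9776.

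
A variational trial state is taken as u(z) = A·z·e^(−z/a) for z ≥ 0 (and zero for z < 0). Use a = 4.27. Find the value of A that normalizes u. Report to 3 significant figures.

A ≈ 0.227

We need A² ∫|f|² dz = 1, taking the integral from 0 to ∞.
With ∫₀^∞ z^2 e^(−αz) dz = 2!/α^3, with u = A·z·e^(−z/a), the integral evaluates to A²·[a^3/4].
So A² = (a^3/4)^(−1).
With a = 4.27: A² = 0.05138 and A = 0.2267.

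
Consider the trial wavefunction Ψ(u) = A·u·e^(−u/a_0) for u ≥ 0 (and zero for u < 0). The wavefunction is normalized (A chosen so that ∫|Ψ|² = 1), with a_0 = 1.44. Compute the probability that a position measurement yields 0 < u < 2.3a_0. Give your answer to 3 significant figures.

P = ∫_{0}^{2.3a_0} |Ψ(u)|² du.
The normalization integral ∫|Ψ|²du over the whole domain equals a_0^3/4·A², and A² cancels in the ratio.
Substituting t = u/a_0, A² and the length scale cancel in the ratio: P = ∫_{0}^{2.3} t^2·e^(-2·t) dt / ∫_{0}^{∞} t^2·e^(-2·t) dt.
With ∫ t^2·e^(-2·t) dt = -(2·t^2 + 2·t + 1)·e^(-2·t)/4 + C, the region integral is 1/4 - 809·e^(-23/5)/200 and the full one is 1/4.
Evaluating gives P = 0.8374.

P ≈ 0.837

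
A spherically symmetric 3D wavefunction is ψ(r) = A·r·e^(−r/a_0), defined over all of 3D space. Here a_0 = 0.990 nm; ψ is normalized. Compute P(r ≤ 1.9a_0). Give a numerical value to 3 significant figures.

With dV = 4πr²dr, the probability is ∫|ψ|² dV over r ≤ 1.9a_0.
The full normalization integral is A²·[3·π·a_0^5] = 1, fixing A².
Substituting u = r/a_0, A², 4π and the length scale all cancel in the ratio: P = ∫_{0}^{1.9} u^4·e^(-2·u) du / ∫_{0}^{∞} u^4·e^(-2·u) du.
With ∫ u^4·e^(-2·u) du = -(u^4/2 + u^3 + 3·u^2/2 + 3·u/2 + 3/4)·e^(-2·u) + C, the region integral is ≈ 0.24912 and the full one is 3/4.
The region integral divided by the full integral gives P = 0.3322.

P ≈ 0.332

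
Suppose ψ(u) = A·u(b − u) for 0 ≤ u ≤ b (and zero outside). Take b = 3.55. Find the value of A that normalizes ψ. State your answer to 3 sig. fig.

Normalization requires ∫|ψ|² du = 1, integrated from 0 to b.
∫|ψ|² du = A²·(b^5/30).
Hence A² = 1/[b^5/30].
With b = 3.55: A² = 0.05321 and A = 0.2307.

A ≈ 0.231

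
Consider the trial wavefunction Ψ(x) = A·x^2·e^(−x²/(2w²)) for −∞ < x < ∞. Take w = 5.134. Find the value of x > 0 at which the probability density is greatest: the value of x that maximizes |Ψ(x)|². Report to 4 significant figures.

x ≈ 7.261

The maximum of |Ψ(x)|² occurs where its derivative vanishes.
This gives x = √(2)·w.
With w = 5.134, the value of x > 0 at which the probability density is greatest is 7.2606.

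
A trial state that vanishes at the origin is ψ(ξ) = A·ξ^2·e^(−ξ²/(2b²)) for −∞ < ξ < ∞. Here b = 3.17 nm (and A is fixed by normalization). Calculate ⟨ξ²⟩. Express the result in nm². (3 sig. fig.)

By definition ⟨ξ²⟩ = ∫ ξ^2 |ψ(ξ)|² dξ.
Since the A² factors cancel between numerator and denominator, ⟨ξ²⟩ = 5·b^2/2.
Putting b = 3.17 gives 25.12.

⟨ξ^2⟩ ≈ 25.1 nm^2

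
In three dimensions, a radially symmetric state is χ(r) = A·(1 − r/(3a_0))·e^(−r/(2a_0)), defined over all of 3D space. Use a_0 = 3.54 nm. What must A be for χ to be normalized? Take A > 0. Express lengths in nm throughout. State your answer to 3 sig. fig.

Require ∫ |χ|² 4πr² dr = 1 over the whole domain.
In 3D with spherical symmetry the volume element is 4πr² dr.
Recall ∫₀^∞ r^m e^(−r/β) dr = m!·β^(m+1), with χ = A·(1 − r/(3a_0))·e^(−r/(2a_0)), the integral evaluates to A²·[8·π·a_0^3/3].
Hence A² = 1/[8·π·a_0^3/3].
Plugging in a_0 = 3.54 yields A = 0.05187.

A ≈ 0.0519 nm^(-3/2)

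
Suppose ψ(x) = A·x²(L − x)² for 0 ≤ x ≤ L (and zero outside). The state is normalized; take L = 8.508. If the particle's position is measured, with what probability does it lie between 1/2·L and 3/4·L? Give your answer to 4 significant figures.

The probability is P = ∫ |ψ|² dx over [1/2·L, 3/4·L].
Since A² = 1/(L^9/630), this is the region integral divided by the full normalization integral.
Substituting u = x/L, A² and the length scale cancel in the ratio: P = ∫_{1/2}^{3/4} u^4·(1 - u)^4 du / ∫_{0}^{1} u^4·(1 - u)^4 du.
Using ∫ u^4·(1 - u)^4 du = u^5·(70·u^4 - 315·u^3 + 540·u^2 - 420·u + 126)/630, the numerator is ≈ 0.000715988 and the denominator is 1/630.
This works out to P = 0.45107.

P ≈ 0.4511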